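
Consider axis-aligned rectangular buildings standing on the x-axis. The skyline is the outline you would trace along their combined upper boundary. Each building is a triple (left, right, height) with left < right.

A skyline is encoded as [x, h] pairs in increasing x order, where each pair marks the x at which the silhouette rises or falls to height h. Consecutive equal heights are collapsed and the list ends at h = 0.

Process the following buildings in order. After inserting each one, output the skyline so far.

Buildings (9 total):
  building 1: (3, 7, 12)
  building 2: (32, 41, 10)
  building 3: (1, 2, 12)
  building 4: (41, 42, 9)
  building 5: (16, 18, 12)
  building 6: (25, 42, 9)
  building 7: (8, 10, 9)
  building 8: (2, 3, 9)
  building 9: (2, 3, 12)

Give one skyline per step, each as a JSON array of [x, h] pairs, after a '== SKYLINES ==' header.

== SKYLINES ==
[[3,12],[7,0]]
[[3,12],[7,0],[32,10],[41,0]]
[[1,12],[2,0],[3,12],[7,0],[32,10],[41,0]]
[[1,12],[2,0],[3,12],[7,0],[32,10],[41,9],[42,0]]
[[1,12],[2,0],[3,12],[7,0],[16,12],[18,0],[32,10],[41,9],[42,0]]
[[1,12],[2,0],[3,12],[7,0],[16,12],[18,0],[25,9],[32,10],[41,9],[42,0]]
[[1,12],[2,0],[3,12],[7,0],[8,9],[10,0],[16,12],[18,0],[25,9],[32,10],[41,9],[42,0]]
[[1,12],[2,9],[3,12],[7,0],[8,9],[10,0],[16,12],[18,0],[25,9],[32,10],[41,9],[42,0]]
[[1,12],[7,0],[8,9],[10,0],[16,12],[18,0],[25,9],[32,10],[41,9],[42,0]]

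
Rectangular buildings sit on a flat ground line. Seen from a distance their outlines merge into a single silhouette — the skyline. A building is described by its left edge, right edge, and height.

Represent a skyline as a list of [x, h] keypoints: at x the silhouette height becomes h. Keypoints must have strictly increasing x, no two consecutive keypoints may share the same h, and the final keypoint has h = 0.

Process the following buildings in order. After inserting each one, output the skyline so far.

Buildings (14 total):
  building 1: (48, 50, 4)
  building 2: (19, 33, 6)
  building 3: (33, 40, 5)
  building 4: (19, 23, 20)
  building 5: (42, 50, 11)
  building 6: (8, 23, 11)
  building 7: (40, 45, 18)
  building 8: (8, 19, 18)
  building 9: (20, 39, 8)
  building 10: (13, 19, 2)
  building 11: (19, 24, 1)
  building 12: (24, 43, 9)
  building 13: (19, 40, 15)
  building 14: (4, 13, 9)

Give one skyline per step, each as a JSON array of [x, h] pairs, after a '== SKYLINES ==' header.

== SKYLINES ==
[[48,4],[50,0]]
[[19,6],[33,0],[48,4],[50,0]]
[[19,6],[33,5],[40,0],[48,4],[50,0]]
[[19,20],[23,6],[33,5],[40,0],[48,4],[50,0]]
[[19,20],[23,6],[33,5],[40,0],[42,11],[50,0]]
[[8,11],[19,20],[23,6],[33,5],[40,0],[42,11],[50,0]]
[[8,11],[19,20],[23,6],[33,5],[40,18],[45,11],[50,0]]
[[8,18],[19,20],[23,6],[33,5],[40,18],[45,11],[50,0]]
[[8,18],[19,20],[23,8],[39,5],[40,18],[45,11],[50,0]]
[[8,18],[19,20],[23,8],[39,5],[40,18],[45,11],[50,0]]
[[8,18],[19,20],[23,8],[39,5],[40,18],[45,11],[50,0]]
[[8,18],[19,20],[23,8],[24,9],[40,18],[45,11],[50,0]]
[[8,18],[19,20],[23,15],[40,18],[45,11],[50,0]]
[[4,9],[8,18],[19,20],[23,15],[40,18],[45,11],[50,0]]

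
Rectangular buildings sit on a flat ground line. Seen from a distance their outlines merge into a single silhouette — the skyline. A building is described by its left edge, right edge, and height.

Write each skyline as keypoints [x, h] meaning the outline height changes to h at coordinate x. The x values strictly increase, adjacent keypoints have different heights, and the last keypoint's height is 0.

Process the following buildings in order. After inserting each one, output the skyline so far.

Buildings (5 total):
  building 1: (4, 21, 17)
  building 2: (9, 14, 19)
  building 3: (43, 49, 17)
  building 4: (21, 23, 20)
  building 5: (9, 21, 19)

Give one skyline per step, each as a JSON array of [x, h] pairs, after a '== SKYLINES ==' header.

== SKYLINES ==
[[4,17],[21,0]]
[[4,17],[9,19],[14,17],[21,0]]
[[4,17],[9,19],[14,17],[21,0],[43,17],[49,0]]
[[4,17],[9,19],[14,17],[21,20],[23,0],[43,17],[49,0]]
[[4,17],[9,19],[21,20],[23,0],[43,17],[49,0]]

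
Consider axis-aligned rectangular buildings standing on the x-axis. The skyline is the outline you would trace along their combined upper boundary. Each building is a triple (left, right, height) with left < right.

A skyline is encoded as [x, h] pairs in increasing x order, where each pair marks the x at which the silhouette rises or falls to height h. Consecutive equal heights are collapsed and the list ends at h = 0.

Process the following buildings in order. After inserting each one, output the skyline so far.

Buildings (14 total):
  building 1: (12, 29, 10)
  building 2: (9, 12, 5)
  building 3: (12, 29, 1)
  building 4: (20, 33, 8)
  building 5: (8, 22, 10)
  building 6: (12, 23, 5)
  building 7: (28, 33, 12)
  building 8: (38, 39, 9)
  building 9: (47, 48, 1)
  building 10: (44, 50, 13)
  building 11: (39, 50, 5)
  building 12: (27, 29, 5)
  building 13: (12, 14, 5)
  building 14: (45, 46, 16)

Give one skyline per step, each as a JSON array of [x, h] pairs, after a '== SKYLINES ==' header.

== SKYLINES ==
[[12,10],[29,0]]
[[9,5],[12,10],[29,0]]
[[9,5],[12,10],[29,0]]
[[9,5],[12,10],[29,8],[33,0]]
[[8,10],[29,8],[33,0]]
[[8,10],[29,8],[33,0]]
[[8,10],[28,12],[33,0]]
[[8,10],[28,12],[33,0],[38,9],[39,0]]
[[8,10],[28,12],[33,0],[38,9],[39,0],[47,1],[48,0]]
[[8,10],[28,12],[33,0],[38,9],[39,0],[44,13],[50,0]]
[[8,10],[28,12],[33,0],[38,9],[39,5],[44,13],[50,0]]
[[8,10],[28,12],[33,0],[38,9],[39,5],[44,13],[50,0]]
[[8,10],[28,12],[33,0],[38,9],[39,5],[44,13],[50,0]]
[[8,10],[28,12],[33,0],[38,9],[39,5],[44,13],[45,16],[46,13],[50,0]]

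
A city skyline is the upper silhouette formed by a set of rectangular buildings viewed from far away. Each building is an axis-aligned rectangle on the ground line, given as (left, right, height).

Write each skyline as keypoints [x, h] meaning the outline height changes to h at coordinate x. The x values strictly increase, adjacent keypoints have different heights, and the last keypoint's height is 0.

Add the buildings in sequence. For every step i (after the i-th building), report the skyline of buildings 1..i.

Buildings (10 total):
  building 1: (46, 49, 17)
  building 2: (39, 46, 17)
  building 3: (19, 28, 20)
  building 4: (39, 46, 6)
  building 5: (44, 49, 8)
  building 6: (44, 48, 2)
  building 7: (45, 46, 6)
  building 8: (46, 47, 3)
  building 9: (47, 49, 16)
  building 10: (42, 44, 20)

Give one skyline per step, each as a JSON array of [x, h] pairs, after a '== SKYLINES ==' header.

== SKYLINES ==
[[46,17],[49,0]]
[[39,17],[49,0]]
[[19,20],[28,0],[39,17],[49,0]]
[[19,20],[28,0],[39,17],[49,0]]
[[19,20],[28,0],[39,17],[49,0]]
[[19,20],[28,0],[39,17],[49,0]]
[[19,20],[28,0],[39,17],[49,0]]
[[19,20],[28,0],[39,17],[49,0]]
[[19,20],[28,0],[39,17],[49,0]]
[[19,20],[28,0],[39,17],[42,20],[44,17],[49,0]]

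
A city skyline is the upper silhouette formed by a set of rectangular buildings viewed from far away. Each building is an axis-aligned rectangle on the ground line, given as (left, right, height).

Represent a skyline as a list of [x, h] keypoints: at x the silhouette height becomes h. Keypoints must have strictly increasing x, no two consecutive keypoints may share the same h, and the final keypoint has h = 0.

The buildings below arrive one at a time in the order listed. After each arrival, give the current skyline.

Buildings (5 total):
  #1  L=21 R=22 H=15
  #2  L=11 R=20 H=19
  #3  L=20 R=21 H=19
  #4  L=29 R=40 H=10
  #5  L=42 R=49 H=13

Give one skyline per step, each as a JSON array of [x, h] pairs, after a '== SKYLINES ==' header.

== SKYLINES ==
[[21,15],[22,0]]
[[11,19],[20,0],[21,15],[22,0]]
[[11,19],[21,15],[22,0]]
[[11,19],[21,15],[22,0],[29,10],[40,0]]
[[11,19],[21,15],[22,0],[29,10],[40,0],[42,13],[49,0]]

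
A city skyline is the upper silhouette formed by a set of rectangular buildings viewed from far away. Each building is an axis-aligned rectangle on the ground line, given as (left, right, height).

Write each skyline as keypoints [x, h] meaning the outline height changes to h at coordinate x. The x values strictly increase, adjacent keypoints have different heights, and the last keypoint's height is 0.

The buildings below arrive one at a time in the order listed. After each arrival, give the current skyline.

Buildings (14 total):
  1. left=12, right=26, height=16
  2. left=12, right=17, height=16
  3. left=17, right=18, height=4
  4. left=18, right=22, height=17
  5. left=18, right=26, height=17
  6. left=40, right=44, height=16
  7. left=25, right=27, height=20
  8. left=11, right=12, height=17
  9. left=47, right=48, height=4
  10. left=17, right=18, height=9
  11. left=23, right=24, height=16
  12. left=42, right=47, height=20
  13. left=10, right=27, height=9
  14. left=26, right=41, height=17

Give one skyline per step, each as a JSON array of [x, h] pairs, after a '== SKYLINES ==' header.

== SKYLINES ==
[[12,16],[26,0]]
[[12,16],[26,0]]
[[12,16],[26,0]]
[[12,16],[18,17],[22,16],[26,0]]
[[12,16],[18,17],[26,0]]
[[12,16],[18,17],[26,0],[40,16],[44,0]]
[[12,16],[18,17],[25,20],[27,0],[40,16],[44,0]]
[[11,17],[12,16],[18,17],[25,20],[27,0],[40,16],[44,0]]
[[11,17],[12,16],[18,17],[25,20],[27,0],[40,16],[44,0],[47,4],[48,0]]
[[11,17],[12,16],[18,17],[25,20],[27,0],[40,16],[44,0],[47,4],[48,0]]
[[11,17],[12,16],[18,17],[25,20],[27,0],[40,16],[44,0],[47,4],[48,0]]
[[11,17],[12,16],[18,17],[25,20],[27,0],[40,16],[42,20],[47,4],[48,0]]
[[10,9],[11,17],[12,16],[18,17],[25,20],[27,0],[40,16],[42,20],[47,4],[48,0]]
[[10,9],[11,17],[12,16],[18,17],[25,20],[27,17],[41,16],[42,20],[47,4],[48,0]]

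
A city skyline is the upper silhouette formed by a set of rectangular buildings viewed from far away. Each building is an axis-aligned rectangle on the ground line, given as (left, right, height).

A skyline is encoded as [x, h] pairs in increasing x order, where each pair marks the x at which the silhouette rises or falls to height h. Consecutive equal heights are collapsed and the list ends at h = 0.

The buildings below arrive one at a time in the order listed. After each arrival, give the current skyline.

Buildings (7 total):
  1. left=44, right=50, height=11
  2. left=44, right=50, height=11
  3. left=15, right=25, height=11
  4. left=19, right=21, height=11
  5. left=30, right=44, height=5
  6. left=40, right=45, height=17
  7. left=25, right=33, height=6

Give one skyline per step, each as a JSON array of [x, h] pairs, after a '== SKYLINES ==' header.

== SKYLINES ==
[[44,11],[50,0]]
[[44,11],[50,0]]
[[15,11],[25,0],[44,11],[50,0]]
[[15,11],[25,0],[44,11],[50,0]]
[[15,11],[25,0],[30,5],[44,11],[50,0]]
[[15,11],[25,0],[30,5],[40,17],[45,11],[50,0]]
[[15,11],[25,6],[33,5],[40,17],[45,11],[50,0]]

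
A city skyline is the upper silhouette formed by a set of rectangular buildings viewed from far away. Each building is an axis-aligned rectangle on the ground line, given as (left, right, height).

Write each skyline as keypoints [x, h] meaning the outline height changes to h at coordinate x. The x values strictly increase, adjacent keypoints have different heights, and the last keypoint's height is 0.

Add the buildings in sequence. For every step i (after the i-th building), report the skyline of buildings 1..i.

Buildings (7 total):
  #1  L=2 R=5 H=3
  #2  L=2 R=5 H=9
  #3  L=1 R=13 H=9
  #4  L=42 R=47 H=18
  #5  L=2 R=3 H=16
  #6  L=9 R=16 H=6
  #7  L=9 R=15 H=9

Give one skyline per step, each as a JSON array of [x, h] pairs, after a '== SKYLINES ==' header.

== SKYLINES ==
[[2,3],[5,0]]
[[2,9],[5,0]]
[[1,9],[13,0]]
[[1,9],[13,0],[42,18],[47,0]]
[[1,9],[2,16],[3,9],[13,0],[42,18],[47,0]]
[[1,9],[2,16],[3,9],[13,6],[16,0],[42,18],[47,0]]
[[1,9],[2,16],[3,9],[15,6],[16,0],[42,18],[47,0]]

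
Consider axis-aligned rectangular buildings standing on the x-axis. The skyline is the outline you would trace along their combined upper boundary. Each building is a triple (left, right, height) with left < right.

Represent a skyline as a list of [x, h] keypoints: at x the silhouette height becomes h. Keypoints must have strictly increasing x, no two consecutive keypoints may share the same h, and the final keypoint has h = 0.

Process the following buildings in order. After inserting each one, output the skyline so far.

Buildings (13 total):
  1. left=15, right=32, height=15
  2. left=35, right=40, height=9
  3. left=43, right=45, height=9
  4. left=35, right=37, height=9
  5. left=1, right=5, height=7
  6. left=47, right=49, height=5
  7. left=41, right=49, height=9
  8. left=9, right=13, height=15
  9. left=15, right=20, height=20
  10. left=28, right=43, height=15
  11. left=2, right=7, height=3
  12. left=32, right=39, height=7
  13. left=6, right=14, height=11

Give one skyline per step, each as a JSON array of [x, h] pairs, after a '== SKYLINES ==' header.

== SKYLINES ==
[[15,15],[32,0]]
[[15,15],[32,0],[35,9],[40,0]]
[[15,15],[32,0],[35,9],[40,0],[43,9],[45,0]]
[[15,15],[32,0],[35,9],[40,0],[43,9],[45,0]]
[[1,7],[5,0],[15,15],[32,0],[35,9],[40,0],[43,9],[45,0]]
[[1,7],[5,0],[15,15],[32,0],[35,9],[40,0],[43,9],[45,0],[47,5],[49,0]]
[[1,7],[5,0],[15,15],[32,0],[35,9],[40,0],[41,9],[49,0]]
[[1,7],[5,0],[9,15],[13,0],[15,15],[32,0],[35,9],[40,0],[41,9],[49,0]]
[[1,7],[5,0],[9,15],[13,0],[15,20],[20,15],[32,0],[35,9],[40,0],[41,9],[49,0]]
[[1,7],[5,0],[9,15],[13,0],[15,20],[20,15],[43,9],[49,0]]
[[1,7],[5,3],[7,0],[9,15],[13,0],[15,20],[20,15],[43,9],[49,0]]
[[1,7],[5,3],[7,0],[9,15],[13,0],[15,20],[20,15],[43,9],[49,0]]
[[1,7],[5,3],[6,11],[9,15],[13,11],[14,0],[15,20],[20,15],[43,9],[49,0]]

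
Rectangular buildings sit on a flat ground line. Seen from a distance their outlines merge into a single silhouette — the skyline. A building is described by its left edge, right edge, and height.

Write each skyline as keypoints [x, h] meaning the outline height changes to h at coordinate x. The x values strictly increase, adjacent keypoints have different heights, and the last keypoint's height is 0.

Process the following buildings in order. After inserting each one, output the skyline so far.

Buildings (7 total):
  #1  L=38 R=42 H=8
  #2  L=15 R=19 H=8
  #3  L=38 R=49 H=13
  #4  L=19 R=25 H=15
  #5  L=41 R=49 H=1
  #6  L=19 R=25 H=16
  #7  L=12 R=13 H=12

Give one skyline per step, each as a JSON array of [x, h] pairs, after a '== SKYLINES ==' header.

== SKYLINES ==
[[38,8],[42,0]]
[[15,8],[19,0],[38,8],[42,0]]
[[15,8],[19,0],[38,13],[49,0]]
[[15,8],[19,15],[25,0],[38,13],[49,0]]
[[15,8],[19,15],[25,0],[38,13],[49,0]]
[[15,8],[19,16],[25,0],[38,13],[49,0]]
[[12,12],[13,0],[15,8],[19,16],[25,0],[38,13],[49,0]]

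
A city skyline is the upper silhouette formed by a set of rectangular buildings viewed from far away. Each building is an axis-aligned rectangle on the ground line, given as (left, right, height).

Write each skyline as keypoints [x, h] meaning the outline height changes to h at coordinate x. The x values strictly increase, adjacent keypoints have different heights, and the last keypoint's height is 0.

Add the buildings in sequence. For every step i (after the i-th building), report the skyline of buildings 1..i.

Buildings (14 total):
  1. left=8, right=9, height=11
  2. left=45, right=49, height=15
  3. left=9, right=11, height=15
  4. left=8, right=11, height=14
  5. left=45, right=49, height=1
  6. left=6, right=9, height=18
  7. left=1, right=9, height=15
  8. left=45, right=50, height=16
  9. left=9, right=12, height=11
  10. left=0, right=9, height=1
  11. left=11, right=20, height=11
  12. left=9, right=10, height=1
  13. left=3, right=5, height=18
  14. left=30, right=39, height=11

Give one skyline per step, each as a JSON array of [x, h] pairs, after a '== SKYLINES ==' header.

== SKYLINES ==
[[8,11],[9,0]]
[[8,11],[9,0],[45,15],[49,0]]
[[8,11],[9,15],[11,0],[45,15],[49,0]]
[[8,14],[9,15],[11,0],[45,15],[49,0]]
[[8,14],[9,15],[11,0],[45,15],[49,0]]
[[6,18],[9,15],[11,0],[45,15],[49,0]]
[[1,15],[6,18],[9,15],[11,0],[45,15],[49,0]]
[[1,15],[6,18],[9,15],[11,0],[45,16],[50,0]]
[[1,15],[6,18],[9,15],[11,11],[12,0],[45,16],[50,0]]
[[0,1],[1,15],[6,18],[9,15],[11,11],[12,0],[45,16],[50,0]]
[[0,1],[1,15],[6,18],[9,15],[11,11],[20,0],[45,16],[50,0]]
[[0,1],[1,15],[6,18],[9,15],[11,11],[20,0],[45,16],[50,0]]
[[0,1],[1,15],[3,18],[5,15],[6,18],[9,15],[11,11],[20,0],[45,16],[50,0]]
[[0,1],[1,15],[3,18],[5,15],[6,18],[9,15],[11,11],[20,0],[30,11],[39,0],[45,16],[50,0]]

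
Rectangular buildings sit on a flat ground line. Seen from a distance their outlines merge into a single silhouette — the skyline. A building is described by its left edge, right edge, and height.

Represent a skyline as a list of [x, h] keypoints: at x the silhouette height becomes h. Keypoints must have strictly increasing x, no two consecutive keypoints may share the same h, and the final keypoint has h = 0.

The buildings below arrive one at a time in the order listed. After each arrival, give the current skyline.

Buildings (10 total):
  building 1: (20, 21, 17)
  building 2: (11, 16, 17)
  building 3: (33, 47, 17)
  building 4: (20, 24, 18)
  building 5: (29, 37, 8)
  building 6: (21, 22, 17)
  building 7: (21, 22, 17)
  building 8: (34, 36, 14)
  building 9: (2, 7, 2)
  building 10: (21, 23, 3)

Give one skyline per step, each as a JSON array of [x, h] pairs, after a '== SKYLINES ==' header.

== SKYLINES ==
[[20,17],[21,0]]
[[11,17],[16,0],[20,17],[21,0]]
[[11,17],[16,0],[20,17],[21,0],[33,17],[47,0]]
[[11,17],[16,0],[20,18],[24,0],[33,17],[47,0]]
[[11,17],[16,0],[20,18],[24,0],[29,8],[33,17],[47,0]]
[[11,17],[16,0],[20,18],[24,0],[29,8],[33,17],[47,0]]
[[11,17],[16,0],[20,18],[24,0],[29,8],[33,17],[47,0]]
[[11,17],[16,0],[20,18],[24,0],[29,8],[33,17],[47,0]]
[[2,2],[7,0],[11,17],[16,0],[20,18],[24,0],[29,8],[33,17],[47,0]]
[[2,2],[7,0],[11,17],[16,0],[20,18],[24,0],[29,8],[33,17],[47,0]]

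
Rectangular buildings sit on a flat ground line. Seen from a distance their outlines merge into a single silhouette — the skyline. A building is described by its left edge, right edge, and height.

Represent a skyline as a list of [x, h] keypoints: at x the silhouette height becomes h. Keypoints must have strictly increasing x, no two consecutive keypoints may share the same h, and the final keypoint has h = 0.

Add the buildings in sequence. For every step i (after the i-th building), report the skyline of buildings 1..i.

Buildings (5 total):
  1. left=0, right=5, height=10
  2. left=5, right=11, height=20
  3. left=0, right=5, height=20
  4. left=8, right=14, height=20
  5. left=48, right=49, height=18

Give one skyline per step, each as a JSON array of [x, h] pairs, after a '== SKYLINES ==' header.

== SKYLINES ==
[[0,10],[5,0]]
[[0,10],[5,20],[11,0]]
[[0,20],[11,0]]
[[0,20],[14,0]]
[[0,20],[14,0],[48,18],[49,0]]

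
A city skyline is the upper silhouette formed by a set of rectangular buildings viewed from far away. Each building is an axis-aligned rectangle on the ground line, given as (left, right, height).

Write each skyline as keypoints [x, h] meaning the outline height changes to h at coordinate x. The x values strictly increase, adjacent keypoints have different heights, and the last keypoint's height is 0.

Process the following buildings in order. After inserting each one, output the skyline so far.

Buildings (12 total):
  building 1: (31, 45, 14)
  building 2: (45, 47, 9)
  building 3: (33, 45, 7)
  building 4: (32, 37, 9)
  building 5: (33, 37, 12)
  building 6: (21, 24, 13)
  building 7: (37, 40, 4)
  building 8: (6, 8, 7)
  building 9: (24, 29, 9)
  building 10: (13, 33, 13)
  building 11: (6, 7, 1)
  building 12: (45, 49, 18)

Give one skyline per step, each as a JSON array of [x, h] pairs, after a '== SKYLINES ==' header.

== SKYLINES ==
[[31,14],[45,0]]
[[31,14],[45,9],[47,0]]
[[31,14],[45,9],[47,0]]
[[31,14],[45,9],[47,0]]
[[31,14],[45,9],[47,0]]
[[21,13],[24,0],[31,14],[45,9],[47,0]]
[[21,13],[24,0],[31,14],[45,9],[47,0]]
[[6,7],[8,0],[21,13],[24,0],[31,14],[45,9],[47,0]]
[[6,7],[8,0],[21,13],[24,9],[29,0],[31,14],[45,9],[47,0]]
[[6,7],[8,0],[13,13],[31,14],[45,9],[47,0]]
[[6,7],[8,0],[13,13],[31,14],[45,9],[47,0]]
[[6,7],[8,0],[13,13],[31,14],[45,18],[49,0]]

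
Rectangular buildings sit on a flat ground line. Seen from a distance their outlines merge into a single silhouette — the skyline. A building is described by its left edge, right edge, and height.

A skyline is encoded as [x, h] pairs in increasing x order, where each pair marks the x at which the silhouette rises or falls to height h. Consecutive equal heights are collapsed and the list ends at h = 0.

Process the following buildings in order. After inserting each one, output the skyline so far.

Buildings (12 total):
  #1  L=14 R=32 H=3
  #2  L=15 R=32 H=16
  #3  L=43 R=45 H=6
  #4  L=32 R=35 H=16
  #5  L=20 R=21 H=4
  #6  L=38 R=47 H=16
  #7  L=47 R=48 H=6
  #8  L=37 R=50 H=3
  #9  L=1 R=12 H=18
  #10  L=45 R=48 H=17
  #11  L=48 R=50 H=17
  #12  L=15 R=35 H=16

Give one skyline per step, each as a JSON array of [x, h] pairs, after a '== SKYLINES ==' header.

== SKYLINES ==
[[14,3],[32,0]]
[[14,3],[15,16],[32,0]]
[[14,3],[15,16],[32,0],[43,6],[45,0]]
[[14,3],[15,16],[35,0],[43,6],[45,0]]
[[14,3],[15,16],[35,0],[43,6],[45,0]]
[[14,3],[15,16],[35,0],[38,16],[47,0]]
[[14,3],[15,16],[35,0],[38,16],[47,6],[48,0]]
[[14,3],[15,16],[35,0],[37,3],[38,16],[47,6],[48,3],[50,0]]
[[1,18],[12,0],[14,3],[15,16],[35,0],[37,3],[38,16],[47,6],[48,3],[50,0]]
[[1,18],[12,0],[14,3],[15,16],[35,0],[37,3],[38,16],[45,17],[48,3],[50,0]]
[[1,18],[12,0],[14,3],[15,16],[35,0],[37,3],[38,16],[45,17],[50,0]]
[[1,18],[12,0],[14,3],[15,16],[35,0],[37,3],[38,16],[45,17],[50,0]]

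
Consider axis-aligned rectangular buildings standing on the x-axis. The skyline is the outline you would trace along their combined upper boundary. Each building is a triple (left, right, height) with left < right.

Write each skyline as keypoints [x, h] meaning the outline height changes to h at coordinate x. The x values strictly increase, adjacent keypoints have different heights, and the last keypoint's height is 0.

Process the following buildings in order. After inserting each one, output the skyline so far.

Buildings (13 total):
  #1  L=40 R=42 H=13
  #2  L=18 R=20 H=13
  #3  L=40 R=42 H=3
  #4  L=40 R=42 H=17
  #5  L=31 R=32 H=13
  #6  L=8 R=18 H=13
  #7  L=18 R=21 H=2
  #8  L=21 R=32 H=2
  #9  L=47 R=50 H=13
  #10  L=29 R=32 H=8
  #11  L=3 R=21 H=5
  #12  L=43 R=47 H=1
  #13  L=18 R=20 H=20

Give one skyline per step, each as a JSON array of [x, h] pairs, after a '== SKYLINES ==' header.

== SKYLINES ==
[[40,13],[42,0]]
[[18,13],[20,0],[40,13],[42,0]]
[[18,13],[20,0],[40,13],[42,0]]
[[18,13],[20,0],[40,17],[42,0]]
[[18,13],[20,0],[31,13],[32,0],[40,17],[42,0]]
[[8,13],[20,0],[31,13],[32,0],[40,17],[42,0]]
[[8,13],[20,2],[21,0],[31,13],[32,0],[40,17],[42,0]]
[[8,13],[20,2],[31,13],[32,0],[40,17],[42,0]]
[[8,13],[20,2],[31,13],[32,0],[40,17],[42,0],[47,13],[50,0]]
[[8,13],[20,2],[29,8],[31,13],[32,0],[40,17],[42,0],[47,13],[50,0]]
[[3,5],[8,13],[20,5],[21,2],[29,8],[31,13],[32,0],[40,17],[42,0],[47,13],[50,0]]
[[3,5],[8,13],[20,5],[21,2],[29,8],[31,13],[32,0],[40,17],[42,0],[43,1],[47,13],[50,0]]
[[3,5],[8,13],[18,20],[20,5],[21,2],[29,8],[31,13],[32,0],[40,17],[42,0],[43,1],[47,13],[50,0]]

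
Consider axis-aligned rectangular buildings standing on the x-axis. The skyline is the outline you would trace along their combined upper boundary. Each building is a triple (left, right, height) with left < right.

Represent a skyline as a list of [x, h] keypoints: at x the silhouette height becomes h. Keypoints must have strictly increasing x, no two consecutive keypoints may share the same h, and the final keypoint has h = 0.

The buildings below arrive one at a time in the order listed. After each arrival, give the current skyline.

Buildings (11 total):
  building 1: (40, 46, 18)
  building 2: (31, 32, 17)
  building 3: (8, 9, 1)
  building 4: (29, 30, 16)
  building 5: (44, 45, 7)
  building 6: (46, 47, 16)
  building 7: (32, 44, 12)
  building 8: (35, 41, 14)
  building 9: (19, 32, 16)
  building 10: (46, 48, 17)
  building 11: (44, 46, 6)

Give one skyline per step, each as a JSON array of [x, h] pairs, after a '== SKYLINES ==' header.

== SKYLINES ==
[[40,18],[46,0]]
[[31,17],[32,0],[40,18],[46,0]]
[[8,1],[9,0],[31,17],[32,0],[40,18],[46,0]]
[[8,1],[9,0],[29,16],[30,0],[31,17],[32,0],[40,18],[46,0]]
[[8,1],[9,0],[29,16],[30,0],[31,17],[32,0],[40,18],[46,0]]
[[8,1],[9,0],[29,16],[30,0],[31,17],[32,0],[40,18],[46,16],[47,0]]
[[8,1],[9,0],[29,16],[30,0],[31,17],[32,12],[40,18],[46,16],[47,0]]
[[8,1],[9,0],[29,16],[30,0],[31,17],[32,12],[35,14],[40,18],[46,16],[47,0]]
[[8,1],[9,0],[19,16],[31,17],[32,12],[35,14],[40,18],[46,16],[47,0]]
[[8,1],[9,0],[19,16],[31,17],[32,12],[35,14],[40,18],[46,17],[48,0]]
[[8,1],[9,0],[19,16],[31,17],[32,12],[35,14],[40,18],[46,17],[48,0]]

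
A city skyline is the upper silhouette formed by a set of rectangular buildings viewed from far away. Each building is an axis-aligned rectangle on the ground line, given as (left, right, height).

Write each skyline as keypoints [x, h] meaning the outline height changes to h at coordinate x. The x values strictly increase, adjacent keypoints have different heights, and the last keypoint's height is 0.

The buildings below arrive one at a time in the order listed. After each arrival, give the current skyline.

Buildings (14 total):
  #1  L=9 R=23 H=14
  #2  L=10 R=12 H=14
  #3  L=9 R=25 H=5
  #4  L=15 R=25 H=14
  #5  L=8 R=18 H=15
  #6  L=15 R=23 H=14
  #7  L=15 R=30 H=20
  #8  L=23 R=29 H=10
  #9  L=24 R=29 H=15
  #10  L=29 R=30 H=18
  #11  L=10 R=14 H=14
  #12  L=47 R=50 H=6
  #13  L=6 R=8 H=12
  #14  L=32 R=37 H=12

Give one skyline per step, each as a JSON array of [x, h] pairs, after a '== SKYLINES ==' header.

== SKYLINES ==
[[9,14],[23,0]]
[[9,14],[23,0]]
[[9,14],[23,5],[25,0]]
[[9,14],[25,0]]
[[8,15],[18,14],[25,0]]
[[8,15],[18,14],[25,0]]
[[8,15],[15,20],[30,0]]
[[8,15],[15,20],[30,0]]
[[8,15],[15,20],[30,0]]
[[8,15],[15,20],[30,0]]
[[8,15],[15,20],[30,0]]
[[8,15],[15,20],[30,0],[47,6],[50,0]]
[[6,12],[8,15],[15,20],[30,0],[47,6],[50,0]]
[[6,12],[8,15],[15,20],[30,0],[32,12],[37,0],[47,6],[50,0]]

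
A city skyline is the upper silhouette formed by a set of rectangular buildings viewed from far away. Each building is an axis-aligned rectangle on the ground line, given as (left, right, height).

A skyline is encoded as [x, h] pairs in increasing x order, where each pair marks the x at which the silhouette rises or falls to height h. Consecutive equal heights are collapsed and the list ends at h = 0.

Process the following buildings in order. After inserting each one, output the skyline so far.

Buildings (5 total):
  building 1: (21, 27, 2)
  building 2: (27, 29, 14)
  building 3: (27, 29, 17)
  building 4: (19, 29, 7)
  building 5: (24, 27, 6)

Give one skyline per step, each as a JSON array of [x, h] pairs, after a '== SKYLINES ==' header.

== SKYLINES ==
[[21,2],[27,0]]
[[21,2],[27,14],[29,0]]
[[21,2],[27,17],[29,0]]
[[19,7],[27,17],[29,0]]
[[19,7],[27,17],[29,0]]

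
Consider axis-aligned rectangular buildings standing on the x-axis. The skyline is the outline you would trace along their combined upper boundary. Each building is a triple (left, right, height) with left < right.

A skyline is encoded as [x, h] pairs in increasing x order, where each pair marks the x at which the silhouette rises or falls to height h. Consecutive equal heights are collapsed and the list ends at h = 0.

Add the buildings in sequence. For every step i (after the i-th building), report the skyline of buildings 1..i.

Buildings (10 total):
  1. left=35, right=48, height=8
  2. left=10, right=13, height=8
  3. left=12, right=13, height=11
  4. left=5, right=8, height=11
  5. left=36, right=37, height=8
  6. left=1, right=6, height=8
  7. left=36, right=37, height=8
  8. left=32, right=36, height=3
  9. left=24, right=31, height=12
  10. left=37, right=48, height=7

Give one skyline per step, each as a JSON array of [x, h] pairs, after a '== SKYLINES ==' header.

== SKYLINES ==
[[35,8],[48,0]]
[[10,8],[13,0],[35,8],[48,0]]
[[10,8],[12,11],[13,0],[35,8],[48,0]]
[[5,11],[8,0],[10,8],[12,11],[13,0],[35,8],[48,0]]
[[5,11],[8,0],[10,8],[12,11],[13,0],[35,8],[48,0]]
[[1,8],[5,11],[8,0],[10,8],[12,11],[13,0],[35,8],[48,0]]
[[1,8],[5,11],[8,0],[10,8],[12,11],[13,0],[35,8],[48,0]]
[[1,8],[5,11],[8,0],[10,8],[12,11],[13,0],[32,3],[35,8],[48,0]]
[[1,8],[5,11],[8,0],[10,8],[12,11],[13,0],[24,12],[31,0],[32,3],[35,8],[48,0]]
[[1,8],[5,11],[8,0],[10,8],[12,11],[13,0],[24,12],[31,0],[32,3],[35,8],[48,0]]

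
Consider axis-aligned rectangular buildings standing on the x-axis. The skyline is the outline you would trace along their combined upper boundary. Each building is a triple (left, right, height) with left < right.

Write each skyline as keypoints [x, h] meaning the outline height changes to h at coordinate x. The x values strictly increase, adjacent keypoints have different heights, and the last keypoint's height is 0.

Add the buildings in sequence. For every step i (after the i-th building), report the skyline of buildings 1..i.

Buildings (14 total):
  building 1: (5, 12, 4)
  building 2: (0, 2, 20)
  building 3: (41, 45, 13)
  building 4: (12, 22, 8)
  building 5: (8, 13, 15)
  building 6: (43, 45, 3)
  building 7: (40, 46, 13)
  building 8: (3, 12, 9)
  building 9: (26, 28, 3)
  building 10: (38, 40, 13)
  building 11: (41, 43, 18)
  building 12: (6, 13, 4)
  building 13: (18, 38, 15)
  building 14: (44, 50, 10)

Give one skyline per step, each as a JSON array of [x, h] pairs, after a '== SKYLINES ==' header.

== SKYLINES ==
[[5,4],[12,0]]
[[0,20],[2,0],[5,4],[12,0]]
[[0,20],[2,0],[5,4],[12,0],[41,13],[45,0]]
[[0,20],[2,0],[5,4],[12,8],[22,0],[41,13],[45,0]]
[[0,20],[2,0],[5,4],[8,15],[13,8],[22,0],[41,13],[45,0]]
[[0,20],[2,0],[5,4],[8,15],[13,8],[22,0],[41,13],[45,0]]
[[0,20],[2,0],[5,4],[8,15],[13,8],[22,0],[40,13],[46,0]]
[[0,20],[2,0],[3,9],[8,15],[13,8],[22,0],[40,13],[46,0]]
[[0,20],[2,0],[3,9],[8,15],[13,8],[22,0],[26,3],[28,0],[40,13],[46,0]]
[[0,20],[2,0],[3,9],[8,15],[13,8],[22,0],[26,3],[28,0],[38,13],[46,0]]
[[0,20],[2,0],[3,9],[8,15],[13,8],[22,0],[26,3],[28,0],[38,13],[41,18],[43,13],[46,0]]
[[0,20],[2,0],[3,9],[8,15],[13,8],[22,0],[26,3],[28,0],[38,13],[41,18],[43,13],[46,0]]
[[0,20],[2,0],[3,9],[8,15],[13,8],[18,15],[38,13],[41,18],[43,13],[46,0]]
[[0,20],[2,0],[3,9],[8,15],[13,8],[18,15],[38,13],[41,18],[43,13],[46,10],[50,0]]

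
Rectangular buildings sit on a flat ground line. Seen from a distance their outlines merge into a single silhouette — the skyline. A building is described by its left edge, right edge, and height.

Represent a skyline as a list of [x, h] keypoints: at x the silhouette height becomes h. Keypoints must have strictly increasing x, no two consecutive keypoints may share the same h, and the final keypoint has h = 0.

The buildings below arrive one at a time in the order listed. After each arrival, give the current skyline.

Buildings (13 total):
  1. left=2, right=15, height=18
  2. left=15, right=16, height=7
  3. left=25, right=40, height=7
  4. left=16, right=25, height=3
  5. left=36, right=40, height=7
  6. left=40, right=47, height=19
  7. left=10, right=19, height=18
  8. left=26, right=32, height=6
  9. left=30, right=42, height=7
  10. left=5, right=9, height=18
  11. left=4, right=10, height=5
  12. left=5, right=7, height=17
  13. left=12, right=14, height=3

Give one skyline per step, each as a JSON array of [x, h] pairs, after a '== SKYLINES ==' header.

== SKYLINES ==
[[2,18],[15,0]]
[[2,18],[15,7],[16,0]]
[[2,18],[15,7],[16,0],[25,7],[40,0]]
[[2,18],[15,7],[16,3],[25,7],[40,0]]
[[2,18],[15,7],[16,3],[25,7],[40,0]]
[[2,18],[15,7],[16,3],[25,7],[40,19],[47,0]]
[[2,18],[19,3],[25,7],[40,19],[47,0]]
[[2,18],[19,3],[25,7],[40,19],[47,0]]
[[2,18],[19,3],[25,7],[40,19],[47,0]]
[[2,18],[19,3],[25,7],[40,19],[47,0]]
[[2,18],[19,3],[25,7],[40,19],[47,0]]
[[2,18],[19,3],[25,7],[40,19],[47,0]]
[[2,18],[19,3],[25,7],[40,19],[47,0]]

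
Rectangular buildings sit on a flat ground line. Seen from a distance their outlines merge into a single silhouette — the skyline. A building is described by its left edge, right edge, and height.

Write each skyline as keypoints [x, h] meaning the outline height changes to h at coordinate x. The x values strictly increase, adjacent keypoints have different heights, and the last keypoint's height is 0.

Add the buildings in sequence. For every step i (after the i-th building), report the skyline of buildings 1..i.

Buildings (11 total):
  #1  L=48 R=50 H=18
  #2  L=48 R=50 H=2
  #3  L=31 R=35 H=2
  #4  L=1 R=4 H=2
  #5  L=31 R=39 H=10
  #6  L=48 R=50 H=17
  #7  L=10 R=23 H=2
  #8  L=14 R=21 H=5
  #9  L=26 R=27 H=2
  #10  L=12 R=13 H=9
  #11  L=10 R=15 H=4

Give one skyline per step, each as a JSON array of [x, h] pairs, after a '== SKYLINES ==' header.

== SKYLINES ==
[[48,18],[50,0]]
[[48,18],[50,0]]
[[31,2],[35,0],[48,18],[50,0]]
[[1,2],[4,0],[31,2],[35,0],[48,18],[50,0]]
[[1,2],[4,0],[31,10],[39,0],[48,18],[50,0]]
[[1,2],[4,0],[31,10],[39,0],[48,18],[50,0]]
[[1,2],[4,0],[10,2],[23,0],[31,10],[39,0],[48,18],[50,0]]
[[1,2],[4,0],[10,2],[14,5],[21,2],[23,0],[31,10],[39,0],[48,18],[50,0]]
[[1,2],[4,0],[10,2],[14,5],[21,2],[23,0],[26,2],[27,0],[31,10],[39,0],[48,18],[50,0]]
[[1,2],[4,0],[10,2],[12,9],[13,2],[14,5],[21,2],[23,0],[26,2],[27,0],[31,10],[39,0],[48,18],[50,0]]
[[1,2],[4,0],[10,4],[12,9],[13,4],[14,5],[21,2],[23,0],[26,2],[27,0],[31,10],[39,0],[48,18],[50,0]]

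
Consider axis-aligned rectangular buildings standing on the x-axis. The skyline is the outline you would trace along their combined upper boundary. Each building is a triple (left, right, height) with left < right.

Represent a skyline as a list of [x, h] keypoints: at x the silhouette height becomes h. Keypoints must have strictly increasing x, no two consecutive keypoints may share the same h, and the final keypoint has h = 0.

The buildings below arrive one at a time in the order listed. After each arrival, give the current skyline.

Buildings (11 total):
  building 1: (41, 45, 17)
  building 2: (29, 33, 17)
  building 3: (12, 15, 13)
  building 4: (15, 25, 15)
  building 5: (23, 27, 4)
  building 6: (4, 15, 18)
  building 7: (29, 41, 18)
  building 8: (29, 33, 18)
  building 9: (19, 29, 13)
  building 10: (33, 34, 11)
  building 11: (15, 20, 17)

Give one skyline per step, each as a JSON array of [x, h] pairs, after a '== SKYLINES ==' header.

== SKYLINES ==
[[41,17],[45,0]]
[[29,17],[33,0],[41,17],[45,0]]
[[12,13],[15,0],[29,17],[33,0],[41,17],[45,0]]
[[12,13],[15,15],[25,0],[29,17],[33,0],[41,17],[45,0]]
[[12,13],[15,15],[25,4],[27,0],[29,17],[33,0],[41,17],[45,0]]
[[4,18],[15,15],[25,4],[27,0],[29,17],[33,0],[41,17],[45,0]]
[[4,18],[15,15],[25,4],[27,0],[29,18],[41,17],[45,0]]
[[4,18],[15,15],[25,4],[27,0],[29,18],[41,17],[45,0]]
[[4,18],[15,15],[25,13],[29,18],[41,17],[45,0]]
[[4,18],[15,15],[25,13],[29,18],[41,17],[45,0]]
[[4,18],[15,17],[20,15],[25,13],[29,18],[41,17],[45,0]]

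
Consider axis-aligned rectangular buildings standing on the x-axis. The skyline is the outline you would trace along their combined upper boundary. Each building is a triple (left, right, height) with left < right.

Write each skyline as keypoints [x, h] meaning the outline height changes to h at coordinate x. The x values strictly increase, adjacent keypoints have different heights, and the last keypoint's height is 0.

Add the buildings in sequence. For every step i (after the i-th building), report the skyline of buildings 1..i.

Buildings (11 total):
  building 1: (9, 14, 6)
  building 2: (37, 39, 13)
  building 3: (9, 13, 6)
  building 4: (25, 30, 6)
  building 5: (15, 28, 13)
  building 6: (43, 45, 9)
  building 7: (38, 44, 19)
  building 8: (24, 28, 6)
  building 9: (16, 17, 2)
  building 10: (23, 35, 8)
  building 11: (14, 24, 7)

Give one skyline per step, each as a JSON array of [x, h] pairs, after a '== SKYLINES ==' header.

== SKYLINES ==
[[9,6],[14,0]]
[[9,6],[14,0],[37,13],[39,0]]
[[9,6],[14,0],[37,13],[39,0]]
[[9,6],[14,0],[25,6],[30,0],[37,13],[39,0]]
[[9,6],[14,0],[15,13],[28,6],[30,0],[37,13],[39,0]]
[[9,6],[14,0],[15,13],[28,6],[30,0],[37,13],[39,0],[43,9],[45,0]]
[[9,6],[14,0],[15,13],[28,6],[30,0],[37,13],[38,19],[44,9],[45,0]]
[[9,6],[14,0],[15,13],[28,6],[30,0],[37,13],[38,19],[44,9],[45,0]]
[[9,6],[14,0],[15,13],[28,6],[30,0],[37,13],[38,19],[44,9],[45,0]]
[[9,6],[14,0],[15,13],[28,8],[35,0],[37,13],[38,19],[44,9],[45,0]]
[[9,6],[14,7],[15,13],[28,8],[35,0],[37,13],[38,19],[44,9],[45,0]]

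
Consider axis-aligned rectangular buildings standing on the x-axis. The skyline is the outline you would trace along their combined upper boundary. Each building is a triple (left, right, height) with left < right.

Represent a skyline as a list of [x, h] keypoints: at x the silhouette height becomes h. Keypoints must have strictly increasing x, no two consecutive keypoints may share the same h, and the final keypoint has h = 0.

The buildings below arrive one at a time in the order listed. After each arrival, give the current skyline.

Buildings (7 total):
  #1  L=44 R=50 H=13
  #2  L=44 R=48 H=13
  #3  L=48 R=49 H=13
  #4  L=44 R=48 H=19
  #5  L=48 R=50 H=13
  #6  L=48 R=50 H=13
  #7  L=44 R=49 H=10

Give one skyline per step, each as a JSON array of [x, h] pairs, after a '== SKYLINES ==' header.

== SKYLINES ==
[[44,13],[50,0]]
[[44,13],[50,0]]
[[44,13],[50,0]]
[[44,19],[48,13],[50,0]]
[[44,19],[48,13],[50,0]]
[[44,19],[48,13],[50,0]]
[[44,19],[48,13],[50,0]]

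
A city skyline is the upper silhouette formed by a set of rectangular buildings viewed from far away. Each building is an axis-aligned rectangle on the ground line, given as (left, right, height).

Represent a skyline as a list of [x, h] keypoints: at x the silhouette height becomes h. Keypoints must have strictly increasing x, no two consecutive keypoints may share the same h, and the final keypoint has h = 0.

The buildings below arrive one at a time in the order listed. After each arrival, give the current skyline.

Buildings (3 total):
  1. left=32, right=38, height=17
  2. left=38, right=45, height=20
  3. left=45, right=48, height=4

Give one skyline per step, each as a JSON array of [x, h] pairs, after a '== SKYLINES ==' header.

== SKYLINES ==
[[32,17],[38,0]]
[[32,17],[38,20],[45,0]]
[[32,17],[38,20],[45,4],[48,0]]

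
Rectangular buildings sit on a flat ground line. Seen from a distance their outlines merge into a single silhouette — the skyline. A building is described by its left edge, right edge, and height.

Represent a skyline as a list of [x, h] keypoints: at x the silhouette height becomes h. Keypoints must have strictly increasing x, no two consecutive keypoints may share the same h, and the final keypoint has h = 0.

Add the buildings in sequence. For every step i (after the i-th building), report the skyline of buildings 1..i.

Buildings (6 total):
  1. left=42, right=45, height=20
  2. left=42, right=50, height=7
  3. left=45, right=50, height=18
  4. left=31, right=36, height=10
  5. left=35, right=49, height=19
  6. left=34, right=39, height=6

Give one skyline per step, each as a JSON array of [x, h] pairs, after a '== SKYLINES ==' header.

== SKYLINES ==
[[42,20],[45,0]]
[[42,20],[45,7],[50,0]]
[[42,20],[45,18],[50,0]]
[[31,10],[36,0],[42,20],[45,18],[50,0]]
[[31,10],[35,19],[42,20],[45,19],[49,18],[50,0]]
[[31,10],[35,19],[42,20],[45,19],[49,18],[50,0]]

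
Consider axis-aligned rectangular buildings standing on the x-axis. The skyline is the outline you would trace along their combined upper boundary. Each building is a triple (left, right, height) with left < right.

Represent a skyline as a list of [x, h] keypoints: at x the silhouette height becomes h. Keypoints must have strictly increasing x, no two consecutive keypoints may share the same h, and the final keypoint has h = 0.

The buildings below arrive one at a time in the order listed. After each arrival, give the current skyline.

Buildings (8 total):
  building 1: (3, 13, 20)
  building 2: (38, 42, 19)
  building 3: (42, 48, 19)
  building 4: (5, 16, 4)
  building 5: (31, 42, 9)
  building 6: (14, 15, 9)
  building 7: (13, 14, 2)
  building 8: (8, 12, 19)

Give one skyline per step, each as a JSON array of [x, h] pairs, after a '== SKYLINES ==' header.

== SKYLINES ==
[[3,20],[13,0]]
[[3,20],[13,0],[38,19],[42,0]]
[[3,20],[13,0],[38,19],[48,0]]
[[3,20],[13,4],[16,0],[38,19],[48,0]]
[[3,20],[13,4],[16,0],[31,9],[38,19],[48,0]]
[[3,20],[13,4],[14,9],[15,4],[16,0],[31,9],[38,19],[48,0]]
[[3,20],[13,4],[14,9],[15,4],[16,0],[31,9],[38,19],[48,0]]
[[3,20],[13,4],[14,9],[15,4],[16,0],[31,9],[38,19],[48,0]]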